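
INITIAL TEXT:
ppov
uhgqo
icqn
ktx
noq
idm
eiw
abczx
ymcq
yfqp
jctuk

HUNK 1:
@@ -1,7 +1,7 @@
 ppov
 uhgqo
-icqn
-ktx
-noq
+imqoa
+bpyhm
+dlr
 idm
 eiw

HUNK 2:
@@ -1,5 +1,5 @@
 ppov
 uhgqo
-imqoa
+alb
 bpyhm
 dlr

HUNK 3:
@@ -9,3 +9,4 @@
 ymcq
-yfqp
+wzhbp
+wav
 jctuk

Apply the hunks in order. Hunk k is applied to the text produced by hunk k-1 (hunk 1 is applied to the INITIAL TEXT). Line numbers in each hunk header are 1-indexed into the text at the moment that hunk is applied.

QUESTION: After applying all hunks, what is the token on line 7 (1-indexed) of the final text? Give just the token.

Answer: eiw

Derivation:
Hunk 1: at line 1 remove [icqn,ktx,noq] add [imqoa,bpyhm,dlr] -> 11 lines: ppov uhgqo imqoa bpyhm dlr idm eiw abczx ymcq yfqp jctuk
Hunk 2: at line 1 remove [imqoa] add [alb] -> 11 lines: ppov uhgqo alb bpyhm dlr idm eiw abczx ymcq yfqp jctuk
Hunk 3: at line 9 remove [yfqp] add [wzhbp,wav] -> 12 lines: ppov uhgqo alb bpyhm dlr idm eiw abczx ymcq wzhbp wav jctuk
Final line 7: eiw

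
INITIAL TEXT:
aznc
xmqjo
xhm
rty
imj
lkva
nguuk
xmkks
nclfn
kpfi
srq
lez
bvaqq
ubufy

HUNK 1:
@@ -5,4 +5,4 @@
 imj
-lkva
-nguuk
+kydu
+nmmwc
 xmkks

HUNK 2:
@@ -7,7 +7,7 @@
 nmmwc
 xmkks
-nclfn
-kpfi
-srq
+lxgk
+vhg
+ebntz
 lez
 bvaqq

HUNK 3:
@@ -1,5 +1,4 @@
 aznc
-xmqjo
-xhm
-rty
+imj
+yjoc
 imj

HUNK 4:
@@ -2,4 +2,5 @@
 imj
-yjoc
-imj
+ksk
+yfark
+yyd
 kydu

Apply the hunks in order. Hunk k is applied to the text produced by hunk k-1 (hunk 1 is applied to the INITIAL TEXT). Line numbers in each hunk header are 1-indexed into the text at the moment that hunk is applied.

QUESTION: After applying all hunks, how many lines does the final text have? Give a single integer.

Hunk 1: at line 5 remove [lkva,nguuk] add [kydu,nmmwc] -> 14 lines: aznc xmqjo xhm rty imj kydu nmmwc xmkks nclfn kpfi srq lez bvaqq ubufy
Hunk 2: at line 7 remove [nclfn,kpfi,srq] add [lxgk,vhg,ebntz] -> 14 lines: aznc xmqjo xhm rty imj kydu nmmwc xmkks lxgk vhg ebntz lez bvaqq ubufy
Hunk 3: at line 1 remove [xmqjo,xhm,rty] add [imj,yjoc] -> 13 lines: aznc imj yjoc imj kydu nmmwc xmkks lxgk vhg ebntz lez bvaqq ubufy
Hunk 4: at line 2 remove [yjoc,imj] add [ksk,yfark,yyd] -> 14 lines: aznc imj ksk yfark yyd kydu nmmwc xmkks lxgk vhg ebntz lez bvaqq ubufy
Final line count: 14

Answer: 14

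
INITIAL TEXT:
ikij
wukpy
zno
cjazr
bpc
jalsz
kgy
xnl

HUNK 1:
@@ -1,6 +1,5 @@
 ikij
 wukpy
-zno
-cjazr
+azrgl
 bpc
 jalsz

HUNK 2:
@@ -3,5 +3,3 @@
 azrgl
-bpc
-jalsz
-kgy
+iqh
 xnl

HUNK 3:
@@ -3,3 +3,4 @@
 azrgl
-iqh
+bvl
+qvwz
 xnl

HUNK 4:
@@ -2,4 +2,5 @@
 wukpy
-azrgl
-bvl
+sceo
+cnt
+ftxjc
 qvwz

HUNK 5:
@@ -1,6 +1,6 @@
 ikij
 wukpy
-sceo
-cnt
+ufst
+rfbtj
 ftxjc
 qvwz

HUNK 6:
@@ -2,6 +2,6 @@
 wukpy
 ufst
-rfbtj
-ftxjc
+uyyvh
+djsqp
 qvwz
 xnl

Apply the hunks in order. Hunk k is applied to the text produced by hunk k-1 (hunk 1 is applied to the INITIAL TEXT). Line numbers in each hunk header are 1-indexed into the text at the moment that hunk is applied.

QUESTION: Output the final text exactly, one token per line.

Hunk 1: at line 1 remove [zno,cjazr] add [azrgl] -> 7 lines: ikij wukpy azrgl bpc jalsz kgy xnl
Hunk 2: at line 3 remove [bpc,jalsz,kgy] add [iqh] -> 5 lines: ikij wukpy azrgl iqh xnl
Hunk 3: at line 3 remove [iqh] add [bvl,qvwz] -> 6 lines: ikij wukpy azrgl bvl qvwz xnl
Hunk 4: at line 2 remove [azrgl,bvl] add [sceo,cnt,ftxjc] -> 7 lines: ikij wukpy sceo cnt ftxjc qvwz xnl
Hunk 5: at line 1 remove [sceo,cnt] add [ufst,rfbtj] -> 7 lines: ikij wukpy ufst rfbtj ftxjc qvwz xnl
Hunk 6: at line 2 remove [rfbtj,ftxjc] add [uyyvh,djsqp] -> 7 lines: ikij wukpy ufst uyyvh djsqp qvwz xnl

Answer: ikij
wukpy
ufst
uyyvh
djsqp
qvwz
xnl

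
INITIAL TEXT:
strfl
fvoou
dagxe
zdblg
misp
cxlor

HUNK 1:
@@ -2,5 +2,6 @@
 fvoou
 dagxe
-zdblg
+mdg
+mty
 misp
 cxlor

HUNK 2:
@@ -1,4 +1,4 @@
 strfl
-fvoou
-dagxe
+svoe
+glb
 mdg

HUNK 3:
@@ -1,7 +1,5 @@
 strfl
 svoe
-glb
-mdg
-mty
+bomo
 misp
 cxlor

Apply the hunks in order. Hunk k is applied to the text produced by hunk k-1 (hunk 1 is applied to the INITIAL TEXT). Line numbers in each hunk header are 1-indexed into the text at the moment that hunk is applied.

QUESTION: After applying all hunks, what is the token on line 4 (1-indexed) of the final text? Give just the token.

Answer: misp

Derivation:
Hunk 1: at line 2 remove [zdblg] add [mdg,mty] -> 7 lines: strfl fvoou dagxe mdg mty misp cxlor
Hunk 2: at line 1 remove [fvoou,dagxe] add [svoe,glb] -> 7 lines: strfl svoe glb mdg mty misp cxlor
Hunk 3: at line 1 remove [glb,mdg,mty] add [bomo] -> 5 lines: strfl svoe bomo misp cxlor
Final line 4: misp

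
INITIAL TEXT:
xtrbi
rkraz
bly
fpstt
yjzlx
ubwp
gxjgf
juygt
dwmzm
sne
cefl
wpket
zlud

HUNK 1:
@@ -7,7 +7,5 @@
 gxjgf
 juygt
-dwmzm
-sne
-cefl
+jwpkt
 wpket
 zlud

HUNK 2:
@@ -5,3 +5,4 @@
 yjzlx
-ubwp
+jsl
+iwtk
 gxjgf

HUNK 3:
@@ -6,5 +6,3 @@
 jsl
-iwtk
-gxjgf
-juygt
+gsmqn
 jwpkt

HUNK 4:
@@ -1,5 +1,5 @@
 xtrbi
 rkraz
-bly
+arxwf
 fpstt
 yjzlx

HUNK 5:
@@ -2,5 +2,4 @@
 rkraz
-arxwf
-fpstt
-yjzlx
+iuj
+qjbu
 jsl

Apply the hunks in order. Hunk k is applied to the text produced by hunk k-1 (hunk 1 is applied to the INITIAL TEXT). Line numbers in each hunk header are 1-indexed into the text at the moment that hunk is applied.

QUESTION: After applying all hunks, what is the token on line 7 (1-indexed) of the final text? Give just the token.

Answer: jwpkt

Derivation:
Hunk 1: at line 7 remove [dwmzm,sne,cefl] add [jwpkt] -> 11 lines: xtrbi rkraz bly fpstt yjzlx ubwp gxjgf juygt jwpkt wpket zlud
Hunk 2: at line 5 remove [ubwp] add [jsl,iwtk] -> 12 lines: xtrbi rkraz bly fpstt yjzlx jsl iwtk gxjgf juygt jwpkt wpket zlud
Hunk 3: at line 6 remove [iwtk,gxjgf,juygt] add [gsmqn] -> 10 lines: xtrbi rkraz bly fpstt yjzlx jsl gsmqn jwpkt wpket zlud
Hunk 4: at line 1 remove [bly] add [arxwf] -> 10 lines: xtrbi rkraz arxwf fpstt yjzlx jsl gsmqn jwpkt wpket zlud
Hunk 5: at line 2 remove [arxwf,fpstt,yjzlx] add [iuj,qjbu] -> 9 lines: xtrbi rkraz iuj qjbu jsl gsmqn jwpkt wpket zlud
Final line 7: jwpkt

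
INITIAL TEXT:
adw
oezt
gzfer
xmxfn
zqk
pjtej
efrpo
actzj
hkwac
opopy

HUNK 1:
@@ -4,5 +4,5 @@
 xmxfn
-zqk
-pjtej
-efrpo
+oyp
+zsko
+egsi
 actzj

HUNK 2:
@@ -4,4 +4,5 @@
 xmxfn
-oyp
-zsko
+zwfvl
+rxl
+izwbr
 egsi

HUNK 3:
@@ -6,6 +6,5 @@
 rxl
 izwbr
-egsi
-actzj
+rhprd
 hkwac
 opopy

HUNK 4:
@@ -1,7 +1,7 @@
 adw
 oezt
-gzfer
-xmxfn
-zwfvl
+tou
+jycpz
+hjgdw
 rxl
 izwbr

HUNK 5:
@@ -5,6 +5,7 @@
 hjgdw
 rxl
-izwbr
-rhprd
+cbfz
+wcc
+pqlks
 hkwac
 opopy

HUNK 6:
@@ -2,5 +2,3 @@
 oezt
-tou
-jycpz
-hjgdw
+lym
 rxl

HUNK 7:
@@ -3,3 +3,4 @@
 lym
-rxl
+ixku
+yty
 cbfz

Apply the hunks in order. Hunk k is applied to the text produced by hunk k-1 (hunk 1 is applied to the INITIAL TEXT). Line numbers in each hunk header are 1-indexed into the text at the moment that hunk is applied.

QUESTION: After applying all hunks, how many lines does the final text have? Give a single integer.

Answer: 10

Derivation:
Hunk 1: at line 4 remove [zqk,pjtej,efrpo] add [oyp,zsko,egsi] -> 10 lines: adw oezt gzfer xmxfn oyp zsko egsi actzj hkwac opopy
Hunk 2: at line 4 remove [oyp,zsko] add [zwfvl,rxl,izwbr] -> 11 lines: adw oezt gzfer xmxfn zwfvl rxl izwbr egsi actzj hkwac opopy
Hunk 3: at line 6 remove [egsi,actzj] add [rhprd] -> 10 lines: adw oezt gzfer xmxfn zwfvl rxl izwbr rhprd hkwac opopy
Hunk 4: at line 1 remove [gzfer,xmxfn,zwfvl] add [tou,jycpz,hjgdw] -> 10 lines: adw oezt tou jycpz hjgdw rxl izwbr rhprd hkwac opopy
Hunk 5: at line 5 remove [izwbr,rhprd] add [cbfz,wcc,pqlks] -> 11 lines: adw oezt tou jycpz hjgdw rxl cbfz wcc pqlks hkwac opopy
Hunk 6: at line 2 remove [tou,jycpz,hjgdw] add [lym] -> 9 lines: adw oezt lym rxl cbfz wcc pqlks hkwac opopy
Hunk 7: at line 3 remove [rxl] add [ixku,yty] -> 10 lines: adw oezt lym ixku yty cbfz wcc pqlks hkwac opopy
Final line count: 10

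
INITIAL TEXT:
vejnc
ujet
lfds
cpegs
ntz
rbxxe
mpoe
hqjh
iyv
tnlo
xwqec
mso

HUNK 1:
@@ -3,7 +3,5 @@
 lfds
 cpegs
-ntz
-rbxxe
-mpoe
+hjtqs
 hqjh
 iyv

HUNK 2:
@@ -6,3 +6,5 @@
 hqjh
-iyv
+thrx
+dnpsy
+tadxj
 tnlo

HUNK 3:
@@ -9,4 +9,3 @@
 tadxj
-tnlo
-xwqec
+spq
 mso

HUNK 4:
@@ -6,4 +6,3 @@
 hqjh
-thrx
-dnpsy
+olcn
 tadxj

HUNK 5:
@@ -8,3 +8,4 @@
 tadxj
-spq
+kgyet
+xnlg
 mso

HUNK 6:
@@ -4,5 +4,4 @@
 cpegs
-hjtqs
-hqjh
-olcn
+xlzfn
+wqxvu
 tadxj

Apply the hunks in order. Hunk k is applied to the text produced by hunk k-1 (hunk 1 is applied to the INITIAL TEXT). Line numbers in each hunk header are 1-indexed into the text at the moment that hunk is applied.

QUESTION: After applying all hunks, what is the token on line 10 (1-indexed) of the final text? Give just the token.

Hunk 1: at line 3 remove [ntz,rbxxe,mpoe] add [hjtqs] -> 10 lines: vejnc ujet lfds cpegs hjtqs hqjh iyv tnlo xwqec mso
Hunk 2: at line 6 remove [iyv] add [thrx,dnpsy,tadxj] -> 12 lines: vejnc ujet lfds cpegs hjtqs hqjh thrx dnpsy tadxj tnlo xwqec mso
Hunk 3: at line 9 remove [tnlo,xwqec] add [spq] -> 11 lines: vejnc ujet lfds cpegs hjtqs hqjh thrx dnpsy tadxj spq mso
Hunk 4: at line 6 remove [thrx,dnpsy] add [olcn] -> 10 lines: vejnc ujet lfds cpegs hjtqs hqjh olcn tadxj spq mso
Hunk 5: at line 8 remove [spq] add [kgyet,xnlg] -> 11 lines: vejnc ujet lfds cpegs hjtqs hqjh olcn tadxj kgyet xnlg mso
Hunk 6: at line 4 remove [hjtqs,hqjh,olcn] add [xlzfn,wqxvu] -> 10 lines: vejnc ujet lfds cpegs xlzfn wqxvu tadxj kgyet xnlg mso
Final line 10: mso

Answer: mso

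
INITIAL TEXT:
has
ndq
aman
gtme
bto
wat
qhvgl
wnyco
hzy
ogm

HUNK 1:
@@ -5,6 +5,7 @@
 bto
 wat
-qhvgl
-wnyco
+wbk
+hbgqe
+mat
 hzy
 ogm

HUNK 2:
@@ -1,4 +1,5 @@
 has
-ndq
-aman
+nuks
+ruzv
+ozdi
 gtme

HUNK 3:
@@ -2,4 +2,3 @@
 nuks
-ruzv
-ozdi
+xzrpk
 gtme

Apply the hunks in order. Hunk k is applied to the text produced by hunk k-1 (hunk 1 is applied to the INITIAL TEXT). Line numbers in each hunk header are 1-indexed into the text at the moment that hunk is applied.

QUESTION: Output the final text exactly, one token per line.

Answer: has
nuks
xzrpk
gtme
bto
wat
wbk
hbgqe
mat
hzy
ogm

Derivation:
Hunk 1: at line 5 remove [qhvgl,wnyco] add [wbk,hbgqe,mat] -> 11 lines: has ndq aman gtme bto wat wbk hbgqe mat hzy ogm
Hunk 2: at line 1 remove [ndq,aman] add [nuks,ruzv,ozdi] -> 12 lines: has nuks ruzv ozdi gtme bto wat wbk hbgqe mat hzy ogm
Hunk 3: at line 2 remove [ruzv,ozdi] add [xzrpk] -> 11 lines: has nuks xzrpk gtme bto wat wbk hbgqe mat hzy ogm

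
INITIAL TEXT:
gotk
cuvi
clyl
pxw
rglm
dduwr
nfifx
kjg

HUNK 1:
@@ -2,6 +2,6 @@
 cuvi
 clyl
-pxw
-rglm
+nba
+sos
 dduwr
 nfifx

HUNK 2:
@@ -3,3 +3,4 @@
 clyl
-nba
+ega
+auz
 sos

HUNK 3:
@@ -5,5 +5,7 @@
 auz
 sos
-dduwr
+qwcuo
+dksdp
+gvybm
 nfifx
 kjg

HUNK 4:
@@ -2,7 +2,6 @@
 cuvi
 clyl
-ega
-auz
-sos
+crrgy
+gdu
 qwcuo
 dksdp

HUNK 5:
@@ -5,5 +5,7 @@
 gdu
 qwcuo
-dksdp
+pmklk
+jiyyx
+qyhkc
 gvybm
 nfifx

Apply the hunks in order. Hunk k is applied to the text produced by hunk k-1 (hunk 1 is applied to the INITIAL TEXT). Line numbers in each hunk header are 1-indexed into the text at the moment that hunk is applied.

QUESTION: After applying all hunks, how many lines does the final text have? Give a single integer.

Hunk 1: at line 2 remove [pxw,rglm] add [nba,sos] -> 8 lines: gotk cuvi clyl nba sos dduwr nfifx kjg
Hunk 2: at line 3 remove [nba] add [ega,auz] -> 9 lines: gotk cuvi clyl ega auz sos dduwr nfifx kjg
Hunk 3: at line 5 remove [dduwr] add [qwcuo,dksdp,gvybm] -> 11 lines: gotk cuvi clyl ega auz sos qwcuo dksdp gvybm nfifx kjg
Hunk 4: at line 2 remove [ega,auz,sos] add [crrgy,gdu] -> 10 lines: gotk cuvi clyl crrgy gdu qwcuo dksdp gvybm nfifx kjg
Hunk 5: at line 5 remove [dksdp] add [pmklk,jiyyx,qyhkc] -> 12 lines: gotk cuvi clyl crrgy gdu qwcuo pmklk jiyyx qyhkc gvybm nfifx kjg
Final line count: 12

Answer: 12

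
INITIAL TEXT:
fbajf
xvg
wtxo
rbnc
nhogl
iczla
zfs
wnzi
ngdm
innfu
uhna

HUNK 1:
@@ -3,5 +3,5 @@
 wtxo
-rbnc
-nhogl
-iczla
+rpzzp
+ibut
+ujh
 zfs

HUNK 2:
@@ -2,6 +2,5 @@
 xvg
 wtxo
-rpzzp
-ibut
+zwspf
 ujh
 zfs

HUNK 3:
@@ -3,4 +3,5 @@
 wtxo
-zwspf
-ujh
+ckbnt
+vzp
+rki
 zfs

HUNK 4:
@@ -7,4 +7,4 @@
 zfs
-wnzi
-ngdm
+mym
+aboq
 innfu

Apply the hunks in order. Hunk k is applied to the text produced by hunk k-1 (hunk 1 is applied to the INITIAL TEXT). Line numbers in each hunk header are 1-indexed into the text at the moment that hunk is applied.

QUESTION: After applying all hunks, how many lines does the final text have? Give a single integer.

Hunk 1: at line 3 remove [rbnc,nhogl,iczla] add [rpzzp,ibut,ujh] -> 11 lines: fbajf xvg wtxo rpzzp ibut ujh zfs wnzi ngdm innfu uhna
Hunk 2: at line 2 remove [rpzzp,ibut] add [zwspf] -> 10 lines: fbajf xvg wtxo zwspf ujh zfs wnzi ngdm innfu uhna
Hunk 3: at line 3 remove [zwspf,ujh] add [ckbnt,vzp,rki] -> 11 lines: fbajf xvg wtxo ckbnt vzp rki zfs wnzi ngdm innfu uhna
Hunk 4: at line 7 remove [wnzi,ngdm] add [mym,aboq] -> 11 lines: fbajf xvg wtxo ckbnt vzp rki zfs mym aboq innfu uhna
Final line count: 11

Answer: 11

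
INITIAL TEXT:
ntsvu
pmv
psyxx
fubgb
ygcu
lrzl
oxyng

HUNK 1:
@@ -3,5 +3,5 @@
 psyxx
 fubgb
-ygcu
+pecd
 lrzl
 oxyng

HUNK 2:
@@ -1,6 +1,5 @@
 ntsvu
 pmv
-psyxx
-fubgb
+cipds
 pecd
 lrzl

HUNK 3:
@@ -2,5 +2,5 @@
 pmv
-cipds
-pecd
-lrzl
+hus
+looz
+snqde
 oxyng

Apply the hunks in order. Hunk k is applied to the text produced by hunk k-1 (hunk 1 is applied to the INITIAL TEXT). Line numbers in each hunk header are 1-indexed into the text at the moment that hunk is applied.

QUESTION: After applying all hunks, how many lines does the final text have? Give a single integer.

Hunk 1: at line 3 remove [ygcu] add [pecd] -> 7 lines: ntsvu pmv psyxx fubgb pecd lrzl oxyng
Hunk 2: at line 1 remove [psyxx,fubgb] add [cipds] -> 6 lines: ntsvu pmv cipds pecd lrzl oxyng
Hunk 3: at line 2 remove [cipds,pecd,lrzl] add [hus,looz,snqde] -> 6 lines: ntsvu pmv hus looz snqde oxyng
Final line count: 6

Answer: 6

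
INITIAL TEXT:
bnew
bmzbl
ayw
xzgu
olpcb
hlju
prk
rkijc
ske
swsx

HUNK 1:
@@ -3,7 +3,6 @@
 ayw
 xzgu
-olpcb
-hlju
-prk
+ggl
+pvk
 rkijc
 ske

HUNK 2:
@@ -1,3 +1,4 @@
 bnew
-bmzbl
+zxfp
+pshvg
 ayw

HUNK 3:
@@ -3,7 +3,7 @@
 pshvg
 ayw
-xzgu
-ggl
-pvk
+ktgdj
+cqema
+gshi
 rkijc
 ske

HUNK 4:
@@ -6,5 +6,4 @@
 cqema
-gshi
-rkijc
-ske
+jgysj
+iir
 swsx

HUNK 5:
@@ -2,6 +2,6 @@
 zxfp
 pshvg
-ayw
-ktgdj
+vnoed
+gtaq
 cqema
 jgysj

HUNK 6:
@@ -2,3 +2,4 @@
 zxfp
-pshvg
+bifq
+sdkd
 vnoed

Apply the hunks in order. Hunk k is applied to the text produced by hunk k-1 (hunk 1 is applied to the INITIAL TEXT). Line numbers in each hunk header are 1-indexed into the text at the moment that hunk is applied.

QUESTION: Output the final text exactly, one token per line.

Answer: bnew
zxfp
bifq
sdkd
vnoed
gtaq
cqema
jgysj
iir
swsx

Derivation:
Hunk 1: at line 3 remove [olpcb,hlju,prk] add [ggl,pvk] -> 9 lines: bnew bmzbl ayw xzgu ggl pvk rkijc ske swsx
Hunk 2: at line 1 remove [bmzbl] add [zxfp,pshvg] -> 10 lines: bnew zxfp pshvg ayw xzgu ggl pvk rkijc ske swsx
Hunk 3: at line 3 remove [xzgu,ggl,pvk] add [ktgdj,cqema,gshi] -> 10 lines: bnew zxfp pshvg ayw ktgdj cqema gshi rkijc ske swsx
Hunk 4: at line 6 remove [gshi,rkijc,ske] add [jgysj,iir] -> 9 lines: bnew zxfp pshvg ayw ktgdj cqema jgysj iir swsx
Hunk 5: at line 2 remove [ayw,ktgdj] add [vnoed,gtaq] -> 9 lines: bnew zxfp pshvg vnoed gtaq cqema jgysj iir swsx
Hunk 6: at line 2 remove [pshvg] add [bifq,sdkd] -> 10 lines: bnew zxfp bifq sdkd vnoed gtaq cqema jgysj iir swsx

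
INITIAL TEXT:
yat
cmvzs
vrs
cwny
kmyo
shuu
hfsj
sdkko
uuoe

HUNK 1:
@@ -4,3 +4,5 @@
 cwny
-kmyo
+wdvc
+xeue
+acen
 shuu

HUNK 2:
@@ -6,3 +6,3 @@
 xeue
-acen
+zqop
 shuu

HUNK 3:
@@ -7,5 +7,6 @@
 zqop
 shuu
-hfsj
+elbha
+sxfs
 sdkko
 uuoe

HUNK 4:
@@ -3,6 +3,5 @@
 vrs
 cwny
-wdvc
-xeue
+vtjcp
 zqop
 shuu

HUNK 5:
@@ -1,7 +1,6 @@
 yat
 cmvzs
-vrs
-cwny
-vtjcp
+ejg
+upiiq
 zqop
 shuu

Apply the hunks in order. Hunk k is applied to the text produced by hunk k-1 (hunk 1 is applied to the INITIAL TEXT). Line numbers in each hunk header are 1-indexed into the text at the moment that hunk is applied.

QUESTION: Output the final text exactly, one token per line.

Hunk 1: at line 4 remove [kmyo] add [wdvc,xeue,acen] -> 11 lines: yat cmvzs vrs cwny wdvc xeue acen shuu hfsj sdkko uuoe
Hunk 2: at line 6 remove [acen] add [zqop] -> 11 lines: yat cmvzs vrs cwny wdvc xeue zqop shuu hfsj sdkko uuoe
Hunk 3: at line 7 remove [hfsj] add [elbha,sxfs] -> 12 lines: yat cmvzs vrs cwny wdvc xeue zqop shuu elbha sxfs sdkko uuoe
Hunk 4: at line 3 remove [wdvc,xeue] add [vtjcp] -> 11 lines: yat cmvzs vrs cwny vtjcp zqop shuu elbha sxfs sdkko uuoe
Hunk 5: at line 1 remove [vrs,cwny,vtjcp] add [ejg,upiiq] -> 10 lines: yat cmvzs ejg upiiq zqop shuu elbha sxfs sdkko uuoe

Answer: yat
cmvzs
ejg
upiiq
zqop
shuu
elbha
sxfs
sdkko
uuoe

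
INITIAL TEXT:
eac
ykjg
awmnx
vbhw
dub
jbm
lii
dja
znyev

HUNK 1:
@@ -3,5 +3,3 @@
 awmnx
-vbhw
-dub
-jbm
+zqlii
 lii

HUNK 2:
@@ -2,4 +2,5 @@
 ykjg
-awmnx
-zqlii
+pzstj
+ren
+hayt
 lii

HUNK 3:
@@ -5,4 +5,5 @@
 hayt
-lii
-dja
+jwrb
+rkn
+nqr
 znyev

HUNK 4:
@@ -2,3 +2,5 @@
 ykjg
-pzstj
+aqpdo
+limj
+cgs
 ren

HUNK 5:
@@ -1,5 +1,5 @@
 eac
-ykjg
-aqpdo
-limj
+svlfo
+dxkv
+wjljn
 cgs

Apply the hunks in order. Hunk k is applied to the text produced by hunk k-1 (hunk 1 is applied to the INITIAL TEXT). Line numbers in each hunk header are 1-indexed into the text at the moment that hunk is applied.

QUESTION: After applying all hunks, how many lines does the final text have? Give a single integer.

Answer: 11

Derivation:
Hunk 1: at line 3 remove [vbhw,dub,jbm] add [zqlii] -> 7 lines: eac ykjg awmnx zqlii lii dja znyev
Hunk 2: at line 2 remove [awmnx,zqlii] add [pzstj,ren,hayt] -> 8 lines: eac ykjg pzstj ren hayt lii dja znyev
Hunk 3: at line 5 remove [lii,dja] add [jwrb,rkn,nqr] -> 9 lines: eac ykjg pzstj ren hayt jwrb rkn nqr znyev
Hunk 4: at line 2 remove [pzstj] add [aqpdo,limj,cgs] -> 11 lines: eac ykjg aqpdo limj cgs ren hayt jwrb rkn nqr znyev
Hunk 5: at line 1 remove [ykjg,aqpdo,limj] add [svlfo,dxkv,wjljn] -> 11 lines: eac svlfo dxkv wjljn cgs ren hayt jwrb rkn nqr znyev
Final line count: 11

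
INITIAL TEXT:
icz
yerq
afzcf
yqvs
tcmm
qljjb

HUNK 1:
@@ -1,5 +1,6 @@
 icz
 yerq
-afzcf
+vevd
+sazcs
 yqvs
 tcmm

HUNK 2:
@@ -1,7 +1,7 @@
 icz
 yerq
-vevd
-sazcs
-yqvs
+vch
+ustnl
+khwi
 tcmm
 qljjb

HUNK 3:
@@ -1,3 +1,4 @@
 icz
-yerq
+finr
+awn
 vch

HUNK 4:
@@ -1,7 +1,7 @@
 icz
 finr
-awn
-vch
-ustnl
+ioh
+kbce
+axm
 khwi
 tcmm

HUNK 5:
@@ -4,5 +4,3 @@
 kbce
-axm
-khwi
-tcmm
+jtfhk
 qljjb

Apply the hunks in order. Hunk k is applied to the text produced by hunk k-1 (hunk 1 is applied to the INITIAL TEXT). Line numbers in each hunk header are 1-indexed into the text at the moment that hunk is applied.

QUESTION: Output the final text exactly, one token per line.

Hunk 1: at line 1 remove [afzcf] add [vevd,sazcs] -> 7 lines: icz yerq vevd sazcs yqvs tcmm qljjb
Hunk 2: at line 1 remove [vevd,sazcs,yqvs] add [vch,ustnl,khwi] -> 7 lines: icz yerq vch ustnl khwi tcmm qljjb
Hunk 3: at line 1 remove [yerq] add [finr,awn] -> 8 lines: icz finr awn vch ustnl khwi tcmm qljjb
Hunk 4: at line 1 remove [awn,vch,ustnl] add [ioh,kbce,axm] -> 8 lines: icz finr ioh kbce axm khwi tcmm qljjb
Hunk 5: at line 4 remove [axm,khwi,tcmm] add [jtfhk] -> 6 lines: icz finr ioh kbce jtfhk qljjb

Answer: icz
finr
ioh
kbce
jtfhk
qljjb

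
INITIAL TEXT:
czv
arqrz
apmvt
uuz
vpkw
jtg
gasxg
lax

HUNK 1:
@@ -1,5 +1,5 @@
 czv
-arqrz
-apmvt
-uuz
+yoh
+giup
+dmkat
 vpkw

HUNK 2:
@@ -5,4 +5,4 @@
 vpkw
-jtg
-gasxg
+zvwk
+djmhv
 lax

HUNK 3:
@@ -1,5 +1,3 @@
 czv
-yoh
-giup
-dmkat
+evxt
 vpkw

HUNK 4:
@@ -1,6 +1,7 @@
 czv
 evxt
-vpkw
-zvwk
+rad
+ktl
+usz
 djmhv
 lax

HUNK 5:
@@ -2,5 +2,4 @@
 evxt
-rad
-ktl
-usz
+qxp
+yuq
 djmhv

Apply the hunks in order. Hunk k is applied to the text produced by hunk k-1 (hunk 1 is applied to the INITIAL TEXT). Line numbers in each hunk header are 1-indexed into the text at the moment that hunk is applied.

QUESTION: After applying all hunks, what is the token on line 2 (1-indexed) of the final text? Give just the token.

Hunk 1: at line 1 remove [arqrz,apmvt,uuz] add [yoh,giup,dmkat] -> 8 lines: czv yoh giup dmkat vpkw jtg gasxg lax
Hunk 2: at line 5 remove [jtg,gasxg] add [zvwk,djmhv] -> 8 lines: czv yoh giup dmkat vpkw zvwk djmhv lax
Hunk 3: at line 1 remove [yoh,giup,dmkat] add [evxt] -> 6 lines: czv evxt vpkw zvwk djmhv lax
Hunk 4: at line 1 remove [vpkw,zvwk] add [rad,ktl,usz] -> 7 lines: czv evxt rad ktl usz djmhv lax
Hunk 5: at line 2 remove [rad,ktl,usz] add [qxp,yuq] -> 6 lines: czv evxt qxp yuq djmhv lax
Final line 2: evxt

Answer: evxt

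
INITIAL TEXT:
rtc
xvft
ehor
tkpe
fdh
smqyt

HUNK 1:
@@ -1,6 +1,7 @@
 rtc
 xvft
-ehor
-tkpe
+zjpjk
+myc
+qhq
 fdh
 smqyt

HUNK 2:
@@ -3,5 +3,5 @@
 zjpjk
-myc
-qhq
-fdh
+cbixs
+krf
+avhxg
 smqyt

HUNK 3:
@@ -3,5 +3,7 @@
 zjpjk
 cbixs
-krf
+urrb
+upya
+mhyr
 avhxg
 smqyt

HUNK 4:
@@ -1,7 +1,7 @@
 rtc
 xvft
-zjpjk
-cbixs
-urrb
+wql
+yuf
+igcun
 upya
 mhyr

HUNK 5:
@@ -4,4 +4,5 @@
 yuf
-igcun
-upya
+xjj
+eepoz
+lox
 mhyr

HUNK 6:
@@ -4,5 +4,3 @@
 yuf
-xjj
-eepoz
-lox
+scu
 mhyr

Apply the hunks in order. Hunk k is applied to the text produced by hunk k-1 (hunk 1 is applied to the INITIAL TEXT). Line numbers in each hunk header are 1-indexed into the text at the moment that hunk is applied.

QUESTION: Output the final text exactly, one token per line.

Hunk 1: at line 1 remove [ehor,tkpe] add [zjpjk,myc,qhq] -> 7 lines: rtc xvft zjpjk myc qhq fdh smqyt
Hunk 2: at line 3 remove [myc,qhq,fdh] add [cbixs,krf,avhxg] -> 7 lines: rtc xvft zjpjk cbixs krf avhxg smqyt
Hunk 3: at line 3 remove [krf] add [urrb,upya,mhyr] -> 9 lines: rtc xvft zjpjk cbixs urrb upya mhyr avhxg smqyt
Hunk 4: at line 1 remove [zjpjk,cbixs,urrb] add [wql,yuf,igcun] -> 9 lines: rtc xvft wql yuf igcun upya mhyr avhxg smqyt
Hunk 5: at line 4 remove [igcun,upya] add [xjj,eepoz,lox] -> 10 lines: rtc xvft wql yuf xjj eepoz lox mhyr avhxg smqyt
Hunk 6: at line 4 remove [xjj,eepoz,lox] add [scu] -> 8 lines: rtc xvft wql yuf scu mhyr avhxg smqyt

Answer: rtc
xvft
wql
yuf
scu
mhyr
avhxg
smqyt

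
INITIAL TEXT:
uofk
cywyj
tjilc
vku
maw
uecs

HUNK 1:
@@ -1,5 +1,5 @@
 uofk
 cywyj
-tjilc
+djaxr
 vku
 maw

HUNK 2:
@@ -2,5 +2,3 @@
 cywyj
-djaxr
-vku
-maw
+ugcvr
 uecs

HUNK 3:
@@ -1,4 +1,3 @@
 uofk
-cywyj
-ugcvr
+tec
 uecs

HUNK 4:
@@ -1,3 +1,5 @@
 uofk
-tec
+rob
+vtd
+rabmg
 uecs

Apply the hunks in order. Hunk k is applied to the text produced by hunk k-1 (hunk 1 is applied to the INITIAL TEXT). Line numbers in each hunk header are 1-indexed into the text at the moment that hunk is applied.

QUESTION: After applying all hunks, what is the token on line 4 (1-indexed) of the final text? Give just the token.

Hunk 1: at line 1 remove [tjilc] add [djaxr] -> 6 lines: uofk cywyj djaxr vku maw uecs
Hunk 2: at line 2 remove [djaxr,vku,maw] add [ugcvr] -> 4 lines: uofk cywyj ugcvr uecs
Hunk 3: at line 1 remove [cywyj,ugcvr] add [tec] -> 3 lines: uofk tec uecs
Hunk 4: at line 1 remove [tec] add [rob,vtd,rabmg] -> 5 lines: uofk rob vtd rabmg uecs
Final line 4: rabmg

Answer: rabmg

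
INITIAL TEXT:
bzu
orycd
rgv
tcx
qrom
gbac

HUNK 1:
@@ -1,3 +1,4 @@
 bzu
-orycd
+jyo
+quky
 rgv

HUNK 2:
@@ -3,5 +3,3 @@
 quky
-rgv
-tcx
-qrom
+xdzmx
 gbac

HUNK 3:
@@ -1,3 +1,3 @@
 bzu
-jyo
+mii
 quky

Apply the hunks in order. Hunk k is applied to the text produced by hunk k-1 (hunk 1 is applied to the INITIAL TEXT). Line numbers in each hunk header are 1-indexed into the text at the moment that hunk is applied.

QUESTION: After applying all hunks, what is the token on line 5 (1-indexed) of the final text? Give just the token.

Answer: gbac

Derivation:
Hunk 1: at line 1 remove [orycd] add [jyo,quky] -> 7 lines: bzu jyo quky rgv tcx qrom gbac
Hunk 2: at line 3 remove [rgv,tcx,qrom] add [xdzmx] -> 5 lines: bzu jyo quky xdzmx gbac
Hunk 3: at line 1 remove [jyo] add [mii] -> 5 lines: bzu mii quky xdzmx gbac
Final line 5: gbac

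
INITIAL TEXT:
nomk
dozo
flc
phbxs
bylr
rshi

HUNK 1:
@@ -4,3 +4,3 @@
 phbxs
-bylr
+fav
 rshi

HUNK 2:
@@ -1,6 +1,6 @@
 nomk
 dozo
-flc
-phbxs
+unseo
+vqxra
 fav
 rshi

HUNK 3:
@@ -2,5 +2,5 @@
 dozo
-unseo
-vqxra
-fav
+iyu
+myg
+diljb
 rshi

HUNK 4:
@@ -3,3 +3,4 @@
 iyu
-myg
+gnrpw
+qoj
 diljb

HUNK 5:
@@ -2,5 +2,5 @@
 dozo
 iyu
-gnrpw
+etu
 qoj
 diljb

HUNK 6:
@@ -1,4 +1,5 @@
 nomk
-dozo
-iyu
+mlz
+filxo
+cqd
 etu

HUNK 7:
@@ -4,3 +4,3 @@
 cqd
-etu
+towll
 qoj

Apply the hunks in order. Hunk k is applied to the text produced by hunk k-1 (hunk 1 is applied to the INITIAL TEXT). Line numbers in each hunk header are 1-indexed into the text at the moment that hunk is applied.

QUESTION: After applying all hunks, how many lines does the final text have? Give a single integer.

Hunk 1: at line 4 remove [bylr] add [fav] -> 6 lines: nomk dozo flc phbxs fav rshi
Hunk 2: at line 1 remove [flc,phbxs] add [unseo,vqxra] -> 6 lines: nomk dozo unseo vqxra fav rshi
Hunk 3: at line 2 remove [unseo,vqxra,fav] add [iyu,myg,diljb] -> 6 lines: nomk dozo iyu myg diljb rshi
Hunk 4: at line 3 remove [myg] add [gnrpw,qoj] -> 7 lines: nomk dozo iyu gnrpw qoj diljb rshi
Hunk 5: at line 2 remove [gnrpw] add [etu] -> 7 lines: nomk dozo iyu etu qoj diljb rshi
Hunk 6: at line 1 remove [dozo,iyu] add [mlz,filxo,cqd] -> 8 lines: nomk mlz filxo cqd etu qoj diljb rshi
Hunk 7: at line 4 remove [etu] add [towll] -> 8 lines: nomk mlz filxo cqd towll qoj diljb rshi
Final line count: 8

Answer: 8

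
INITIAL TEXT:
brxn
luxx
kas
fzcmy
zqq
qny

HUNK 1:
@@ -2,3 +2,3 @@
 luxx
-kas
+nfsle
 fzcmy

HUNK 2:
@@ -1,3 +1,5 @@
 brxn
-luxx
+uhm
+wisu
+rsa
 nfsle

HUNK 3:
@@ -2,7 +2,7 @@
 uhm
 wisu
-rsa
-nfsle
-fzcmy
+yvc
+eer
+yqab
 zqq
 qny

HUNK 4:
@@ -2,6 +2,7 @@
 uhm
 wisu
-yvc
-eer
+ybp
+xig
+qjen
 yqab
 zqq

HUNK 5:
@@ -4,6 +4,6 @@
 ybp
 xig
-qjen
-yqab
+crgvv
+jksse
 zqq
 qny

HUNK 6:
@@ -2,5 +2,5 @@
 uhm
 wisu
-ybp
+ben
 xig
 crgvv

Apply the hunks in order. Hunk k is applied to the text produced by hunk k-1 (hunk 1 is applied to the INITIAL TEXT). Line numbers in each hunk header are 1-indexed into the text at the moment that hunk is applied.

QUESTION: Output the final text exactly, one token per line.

Answer: brxn
uhm
wisu
ben
xig
crgvv
jksse
zqq
qny

Derivation:
Hunk 1: at line 2 remove [kas] add [nfsle] -> 6 lines: brxn luxx nfsle fzcmy zqq qny
Hunk 2: at line 1 remove [luxx] add [uhm,wisu,rsa] -> 8 lines: brxn uhm wisu rsa nfsle fzcmy zqq qny
Hunk 3: at line 2 remove [rsa,nfsle,fzcmy] add [yvc,eer,yqab] -> 8 lines: brxn uhm wisu yvc eer yqab zqq qny
Hunk 4: at line 2 remove [yvc,eer] add [ybp,xig,qjen] -> 9 lines: brxn uhm wisu ybp xig qjen yqab zqq qny
Hunk 5: at line 4 remove [qjen,yqab] add [crgvv,jksse] -> 9 lines: brxn uhm wisu ybp xig crgvv jksse zqq qny
Hunk 6: at line 2 remove [ybp] add [ben] -> 9 lines: brxn uhm wisu ben xig crgvv jksse zqq qny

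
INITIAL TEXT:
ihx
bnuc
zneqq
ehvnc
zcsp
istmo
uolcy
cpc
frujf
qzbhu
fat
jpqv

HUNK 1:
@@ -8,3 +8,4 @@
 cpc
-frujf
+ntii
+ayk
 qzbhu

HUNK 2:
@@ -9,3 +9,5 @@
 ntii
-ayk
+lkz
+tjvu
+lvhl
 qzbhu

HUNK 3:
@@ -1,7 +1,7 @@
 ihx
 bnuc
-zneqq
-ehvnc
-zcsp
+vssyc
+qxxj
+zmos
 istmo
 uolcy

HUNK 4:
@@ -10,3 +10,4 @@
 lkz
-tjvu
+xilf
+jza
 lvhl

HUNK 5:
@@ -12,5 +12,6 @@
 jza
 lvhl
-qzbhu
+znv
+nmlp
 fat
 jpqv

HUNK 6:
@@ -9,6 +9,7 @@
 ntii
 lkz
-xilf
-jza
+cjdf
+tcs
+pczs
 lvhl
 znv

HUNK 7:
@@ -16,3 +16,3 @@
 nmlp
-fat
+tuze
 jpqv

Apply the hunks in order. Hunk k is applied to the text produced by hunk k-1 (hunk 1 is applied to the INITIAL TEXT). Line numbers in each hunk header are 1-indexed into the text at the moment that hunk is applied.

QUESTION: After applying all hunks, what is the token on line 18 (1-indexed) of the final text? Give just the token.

Hunk 1: at line 8 remove [frujf] add [ntii,ayk] -> 13 lines: ihx bnuc zneqq ehvnc zcsp istmo uolcy cpc ntii ayk qzbhu fat jpqv
Hunk 2: at line 9 remove [ayk] add [lkz,tjvu,lvhl] -> 15 lines: ihx bnuc zneqq ehvnc zcsp istmo uolcy cpc ntii lkz tjvu lvhl qzbhu fat jpqv
Hunk 3: at line 1 remove [zneqq,ehvnc,zcsp] add [vssyc,qxxj,zmos] -> 15 lines: ihx bnuc vssyc qxxj zmos istmo uolcy cpc ntii lkz tjvu lvhl qzbhu fat jpqv
Hunk 4: at line 10 remove [tjvu] add [xilf,jza] -> 16 lines: ihx bnuc vssyc qxxj zmos istmo uolcy cpc ntii lkz xilf jza lvhl qzbhu fat jpqv
Hunk 5: at line 12 remove [qzbhu] add [znv,nmlp] -> 17 lines: ihx bnuc vssyc qxxj zmos istmo uolcy cpc ntii lkz xilf jza lvhl znv nmlp fat jpqv
Hunk 6: at line 9 remove [xilf,jza] add [cjdf,tcs,pczs] -> 18 lines: ihx bnuc vssyc qxxj zmos istmo uolcy cpc ntii lkz cjdf tcs pczs lvhl znv nmlp fat jpqv
Hunk 7: at line 16 remove [fat] add [tuze] -> 18 lines: ihx bnuc vssyc qxxj zmos istmo uolcy cpc ntii lkz cjdf tcs pczs lvhl znv nmlp tuze jpqv
Final line 18: jpqv

Answer: jpqv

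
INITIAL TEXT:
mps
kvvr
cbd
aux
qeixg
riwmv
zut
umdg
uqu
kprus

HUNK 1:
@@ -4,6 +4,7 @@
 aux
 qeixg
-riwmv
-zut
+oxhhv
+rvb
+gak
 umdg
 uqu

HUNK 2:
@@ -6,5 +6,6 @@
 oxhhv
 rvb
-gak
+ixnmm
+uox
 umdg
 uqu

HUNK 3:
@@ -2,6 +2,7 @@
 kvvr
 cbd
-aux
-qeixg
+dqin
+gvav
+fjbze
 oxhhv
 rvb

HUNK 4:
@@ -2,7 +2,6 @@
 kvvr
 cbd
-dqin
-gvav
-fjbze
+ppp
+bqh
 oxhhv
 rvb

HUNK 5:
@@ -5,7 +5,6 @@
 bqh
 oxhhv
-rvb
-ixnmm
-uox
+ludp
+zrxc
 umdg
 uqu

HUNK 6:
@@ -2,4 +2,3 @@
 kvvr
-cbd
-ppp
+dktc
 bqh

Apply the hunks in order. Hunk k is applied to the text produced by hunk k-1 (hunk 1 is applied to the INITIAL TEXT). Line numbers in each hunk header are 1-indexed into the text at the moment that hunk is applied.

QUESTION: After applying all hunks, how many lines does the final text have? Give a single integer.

Answer: 10

Derivation:
Hunk 1: at line 4 remove [riwmv,zut] add [oxhhv,rvb,gak] -> 11 lines: mps kvvr cbd aux qeixg oxhhv rvb gak umdg uqu kprus
Hunk 2: at line 6 remove [gak] add [ixnmm,uox] -> 12 lines: mps kvvr cbd aux qeixg oxhhv rvb ixnmm uox umdg uqu kprus
Hunk 3: at line 2 remove [aux,qeixg] add [dqin,gvav,fjbze] -> 13 lines: mps kvvr cbd dqin gvav fjbze oxhhv rvb ixnmm uox umdg uqu kprus
Hunk 4: at line 2 remove [dqin,gvav,fjbze] add [ppp,bqh] -> 12 lines: mps kvvr cbd ppp bqh oxhhv rvb ixnmm uox umdg uqu kprus
Hunk 5: at line 5 remove [rvb,ixnmm,uox] add [ludp,zrxc] -> 11 lines: mps kvvr cbd ppp bqh oxhhv ludp zrxc umdg uqu kprus
Hunk 6: at line 2 remove [cbd,ppp] add [dktc] -> 10 lines: mps kvvr dktc bqh oxhhv ludp zrxc umdg uqu kprus
Final line count: 10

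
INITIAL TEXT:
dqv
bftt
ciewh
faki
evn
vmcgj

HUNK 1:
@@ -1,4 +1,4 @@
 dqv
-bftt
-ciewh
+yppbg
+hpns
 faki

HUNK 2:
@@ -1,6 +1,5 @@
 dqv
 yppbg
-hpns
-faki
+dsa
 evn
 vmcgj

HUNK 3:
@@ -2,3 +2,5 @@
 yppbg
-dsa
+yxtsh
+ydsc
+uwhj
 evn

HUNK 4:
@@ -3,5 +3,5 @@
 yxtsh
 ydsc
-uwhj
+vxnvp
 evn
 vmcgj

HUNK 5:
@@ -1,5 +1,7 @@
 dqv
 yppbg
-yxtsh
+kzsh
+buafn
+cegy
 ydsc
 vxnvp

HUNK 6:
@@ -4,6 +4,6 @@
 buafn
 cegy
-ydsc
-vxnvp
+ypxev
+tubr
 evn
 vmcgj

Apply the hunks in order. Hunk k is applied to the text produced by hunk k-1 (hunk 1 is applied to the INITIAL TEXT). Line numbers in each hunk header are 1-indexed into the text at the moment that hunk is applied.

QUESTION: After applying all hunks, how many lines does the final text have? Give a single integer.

Hunk 1: at line 1 remove [bftt,ciewh] add [yppbg,hpns] -> 6 lines: dqv yppbg hpns faki evn vmcgj
Hunk 2: at line 1 remove [hpns,faki] add [dsa] -> 5 lines: dqv yppbg dsa evn vmcgj
Hunk 3: at line 2 remove [dsa] add [yxtsh,ydsc,uwhj] -> 7 lines: dqv yppbg yxtsh ydsc uwhj evn vmcgj
Hunk 4: at line 3 remove [uwhj] add [vxnvp] -> 7 lines: dqv yppbg yxtsh ydsc vxnvp evn vmcgj
Hunk 5: at line 1 remove [yxtsh] add [kzsh,buafn,cegy] -> 9 lines: dqv yppbg kzsh buafn cegy ydsc vxnvp evn vmcgj
Hunk 6: at line 4 remove [ydsc,vxnvp] add [ypxev,tubr] -> 9 lines: dqv yppbg kzsh buafn cegy ypxev tubr evn vmcgj
Final line count: 9

Answer: 9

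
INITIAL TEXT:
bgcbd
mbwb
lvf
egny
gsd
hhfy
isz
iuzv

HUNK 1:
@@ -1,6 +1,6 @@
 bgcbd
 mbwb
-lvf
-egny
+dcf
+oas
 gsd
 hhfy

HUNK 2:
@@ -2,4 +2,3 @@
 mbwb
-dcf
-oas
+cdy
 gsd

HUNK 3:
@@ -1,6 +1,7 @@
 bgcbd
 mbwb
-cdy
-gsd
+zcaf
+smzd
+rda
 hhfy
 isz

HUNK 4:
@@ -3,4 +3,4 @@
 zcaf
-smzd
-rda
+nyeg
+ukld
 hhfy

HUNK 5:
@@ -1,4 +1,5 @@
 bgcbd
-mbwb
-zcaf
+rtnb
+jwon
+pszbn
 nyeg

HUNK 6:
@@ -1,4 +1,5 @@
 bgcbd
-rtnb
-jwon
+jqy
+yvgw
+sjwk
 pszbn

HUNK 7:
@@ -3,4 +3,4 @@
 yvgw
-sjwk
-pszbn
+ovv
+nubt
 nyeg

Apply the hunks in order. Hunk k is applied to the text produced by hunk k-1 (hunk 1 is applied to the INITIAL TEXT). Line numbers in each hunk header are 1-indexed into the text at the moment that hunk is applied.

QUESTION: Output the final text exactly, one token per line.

Answer: bgcbd
jqy
yvgw
ovv
nubt
nyeg
ukld
hhfy
isz
iuzv

Derivation:
Hunk 1: at line 1 remove [lvf,egny] add [dcf,oas] -> 8 lines: bgcbd mbwb dcf oas gsd hhfy isz iuzv
Hunk 2: at line 2 remove [dcf,oas] add [cdy] -> 7 lines: bgcbd mbwb cdy gsd hhfy isz iuzv
Hunk 3: at line 1 remove [cdy,gsd] add [zcaf,smzd,rda] -> 8 lines: bgcbd mbwb zcaf smzd rda hhfy isz iuzv
Hunk 4: at line 3 remove [smzd,rda] add [nyeg,ukld] -> 8 lines: bgcbd mbwb zcaf nyeg ukld hhfy isz iuzv
Hunk 5: at line 1 remove [mbwb,zcaf] add [rtnb,jwon,pszbn] -> 9 lines: bgcbd rtnb jwon pszbn nyeg ukld hhfy isz iuzv
Hunk 6: at line 1 remove [rtnb,jwon] add [jqy,yvgw,sjwk] -> 10 lines: bgcbd jqy yvgw sjwk pszbn nyeg ukld hhfy isz iuzv
Hunk 7: at line 3 remove [sjwk,pszbn] add [ovv,nubt] -> 10 lines: bgcbd jqy yvgw ovv nubt nyeg ukld hhfy isz iuzv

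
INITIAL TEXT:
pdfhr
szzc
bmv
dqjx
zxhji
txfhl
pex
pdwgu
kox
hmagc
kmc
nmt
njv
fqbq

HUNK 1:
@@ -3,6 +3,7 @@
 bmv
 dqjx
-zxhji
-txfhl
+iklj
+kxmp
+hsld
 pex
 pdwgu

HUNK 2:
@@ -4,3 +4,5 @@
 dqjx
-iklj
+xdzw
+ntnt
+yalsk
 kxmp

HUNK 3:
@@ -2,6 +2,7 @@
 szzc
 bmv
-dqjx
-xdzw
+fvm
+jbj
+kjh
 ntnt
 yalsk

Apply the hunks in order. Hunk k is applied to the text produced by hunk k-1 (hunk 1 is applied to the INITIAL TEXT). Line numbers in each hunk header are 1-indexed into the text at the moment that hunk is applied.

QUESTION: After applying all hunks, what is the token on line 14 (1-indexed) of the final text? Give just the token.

Hunk 1: at line 3 remove [zxhji,txfhl] add [iklj,kxmp,hsld] -> 15 lines: pdfhr szzc bmv dqjx iklj kxmp hsld pex pdwgu kox hmagc kmc nmt njv fqbq
Hunk 2: at line 4 remove [iklj] add [xdzw,ntnt,yalsk] -> 17 lines: pdfhr szzc bmv dqjx xdzw ntnt yalsk kxmp hsld pex pdwgu kox hmagc kmc nmt njv fqbq
Hunk 3: at line 2 remove [dqjx,xdzw] add [fvm,jbj,kjh] -> 18 lines: pdfhr szzc bmv fvm jbj kjh ntnt yalsk kxmp hsld pex pdwgu kox hmagc kmc nmt njv fqbq
Final line 14: hmagc

Answer: hmagc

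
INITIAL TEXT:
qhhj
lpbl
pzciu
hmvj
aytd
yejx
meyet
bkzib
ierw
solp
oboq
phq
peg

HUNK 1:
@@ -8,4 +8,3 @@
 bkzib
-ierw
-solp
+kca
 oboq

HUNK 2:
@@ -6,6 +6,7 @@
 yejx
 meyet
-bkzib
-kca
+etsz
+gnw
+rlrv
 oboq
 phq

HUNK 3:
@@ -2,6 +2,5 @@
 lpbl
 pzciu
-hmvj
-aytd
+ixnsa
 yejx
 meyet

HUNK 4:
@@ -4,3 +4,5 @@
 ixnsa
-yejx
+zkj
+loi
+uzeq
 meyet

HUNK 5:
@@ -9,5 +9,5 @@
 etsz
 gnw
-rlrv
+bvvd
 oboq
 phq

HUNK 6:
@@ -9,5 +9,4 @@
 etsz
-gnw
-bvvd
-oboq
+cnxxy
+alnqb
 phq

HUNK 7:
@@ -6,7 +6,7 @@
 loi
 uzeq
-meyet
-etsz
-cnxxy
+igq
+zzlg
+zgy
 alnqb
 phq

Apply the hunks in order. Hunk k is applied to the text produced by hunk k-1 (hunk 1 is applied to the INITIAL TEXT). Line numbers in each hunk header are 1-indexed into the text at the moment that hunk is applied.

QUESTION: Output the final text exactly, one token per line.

Hunk 1: at line 8 remove [ierw,solp] add [kca] -> 12 lines: qhhj lpbl pzciu hmvj aytd yejx meyet bkzib kca oboq phq peg
Hunk 2: at line 6 remove [bkzib,kca] add [etsz,gnw,rlrv] -> 13 lines: qhhj lpbl pzciu hmvj aytd yejx meyet etsz gnw rlrv oboq phq peg
Hunk 3: at line 2 remove [hmvj,aytd] add [ixnsa] -> 12 lines: qhhj lpbl pzciu ixnsa yejx meyet etsz gnw rlrv oboq phq peg
Hunk 4: at line 4 remove [yejx] add [zkj,loi,uzeq] -> 14 lines: qhhj lpbl pzciu ixnsa zkj loi uzeq meyet etsz gnw rlrv oboq phq peg
Hunk 5: at line 9 remove [rlrv] add [bvvd] -> 14 lines: qhhj lpbl pzciu ixnsa zkj loi uzeq meyet etsz gnw bvvd oboq phq peg
Hunk 6: at line 9 remove [gnw,bvvd,oboq] add [cnxxy,alnqb] -> 13 lines: qhhj lpbl pzciu ixnsa zkj loi uzeq meyet etsz cnxxy alnqb phq peg
Hunk 7: at line 6 remove [meyet,etsz,cnxxy] add [igq,zzlg,zgy] -> 13 lines: qhhj lpbl pzciu ixnsa zkj loi uzeq igq zzlg zgy alnqb phq peg

Answer: qhhj
lpbl
pzciu
ixnsa
zkj
loi
uzeq
igq
zzlg
zgy
alnqb
phq
peg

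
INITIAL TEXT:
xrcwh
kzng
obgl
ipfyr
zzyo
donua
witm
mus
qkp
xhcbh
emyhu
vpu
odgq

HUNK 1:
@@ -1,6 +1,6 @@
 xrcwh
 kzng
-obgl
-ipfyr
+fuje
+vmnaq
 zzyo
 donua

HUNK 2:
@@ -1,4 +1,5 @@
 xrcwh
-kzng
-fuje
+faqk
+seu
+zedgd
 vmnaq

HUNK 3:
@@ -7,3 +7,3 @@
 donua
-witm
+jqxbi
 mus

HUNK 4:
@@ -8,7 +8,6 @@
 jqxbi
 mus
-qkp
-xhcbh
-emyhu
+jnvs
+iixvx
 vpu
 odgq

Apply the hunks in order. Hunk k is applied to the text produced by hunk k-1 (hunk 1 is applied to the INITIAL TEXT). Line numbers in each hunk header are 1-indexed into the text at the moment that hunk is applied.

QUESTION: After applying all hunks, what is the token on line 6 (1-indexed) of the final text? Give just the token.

Answer: zzyo

Derivation:
Hunk 1: at line 1 remove [obgl,ipfyr] add [fuje,vmnaq] -> 13 lines: xrcwh kzng fuje vmnaq zzyo donua witm mus qkp xhcbh emyhu vpu odgq
Hunk 2: at line 1 remove [kzng,fuje] add [faqk,seu,zedgd] -> 14 lines: xrcwh faqk seu zedgd vmnaq zzyo donua witm mus qkp xhcbh emyhu vpu odgq
Hunk 3: at line 7 remove [witm] add [jqxbi] -> 14 lines: xrcwh faqk seu zedgd vmnaq zzyo donua jqxbi mus qkp xhcbh emyhu vpu odgq
Hunk 4: at line 8 remove [qkp,xhcbh,emyhu] add [jnvs,iixvx] -> 13 lines: xrcwh faqk seu zedgd vmnaq zzyo donua jqxbi mus jnvs iixvx vpu odgq
Final line 6: zzyo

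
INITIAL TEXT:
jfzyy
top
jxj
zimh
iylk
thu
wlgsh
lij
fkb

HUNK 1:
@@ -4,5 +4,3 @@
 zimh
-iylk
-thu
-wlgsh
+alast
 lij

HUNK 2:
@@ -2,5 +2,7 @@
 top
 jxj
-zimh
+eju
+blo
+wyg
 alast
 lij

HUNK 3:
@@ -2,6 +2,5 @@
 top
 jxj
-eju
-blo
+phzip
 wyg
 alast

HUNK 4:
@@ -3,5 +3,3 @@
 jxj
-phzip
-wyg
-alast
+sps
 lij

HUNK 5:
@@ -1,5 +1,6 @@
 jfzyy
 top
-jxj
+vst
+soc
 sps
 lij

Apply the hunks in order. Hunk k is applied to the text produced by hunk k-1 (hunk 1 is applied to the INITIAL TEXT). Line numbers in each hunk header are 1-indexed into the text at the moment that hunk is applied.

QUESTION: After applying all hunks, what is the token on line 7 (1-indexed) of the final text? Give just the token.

Hunk 1: at line 4 remove [iylk,thu,wlgsh] add [alast] -> 7 lines: jfzyy top jxj zimh alast lij fkb
Hunk 2: at line 2 remove [zimh] add [eju,blo,wyg] -> 9 lines: jfzyy top jxj eju blo wyg alast lij fkb
Hunk 3: at line 2 remove [eju,blo] add [phzip] -> 8 lines: jfzyy top jxj phzip wyg alast lij fkb
Hunk 4: at line 3 remove [phzip,wyg,alast] add [sps] -> 6 lines: jfzyy top jxj sps lij fkb
Hunk 5: at line 1 remove [jxj] add [vst,soc] -> 7 lines: jfzyy top vst soc sps lij fkb
Final line 7: fkb

Answer: fkb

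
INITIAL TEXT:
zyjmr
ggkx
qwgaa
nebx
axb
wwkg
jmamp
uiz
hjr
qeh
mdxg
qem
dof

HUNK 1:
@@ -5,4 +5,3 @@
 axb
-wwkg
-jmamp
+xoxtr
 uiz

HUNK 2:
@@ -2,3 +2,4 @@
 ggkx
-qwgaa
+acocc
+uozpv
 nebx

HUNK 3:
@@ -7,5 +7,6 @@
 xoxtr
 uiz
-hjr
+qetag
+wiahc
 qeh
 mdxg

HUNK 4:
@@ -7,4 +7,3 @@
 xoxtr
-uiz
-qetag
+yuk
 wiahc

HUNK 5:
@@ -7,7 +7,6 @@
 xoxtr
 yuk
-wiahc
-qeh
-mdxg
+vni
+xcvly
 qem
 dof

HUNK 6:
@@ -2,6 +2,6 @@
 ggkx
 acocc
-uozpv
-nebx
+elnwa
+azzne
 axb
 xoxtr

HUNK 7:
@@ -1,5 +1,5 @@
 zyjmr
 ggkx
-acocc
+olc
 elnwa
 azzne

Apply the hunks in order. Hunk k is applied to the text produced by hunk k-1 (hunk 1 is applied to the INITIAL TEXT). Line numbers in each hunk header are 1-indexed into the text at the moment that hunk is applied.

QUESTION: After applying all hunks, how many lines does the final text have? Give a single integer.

Answer: 12

Derivation:
Hunk 1: at line 5 remove [wwkg,jmamp] add [xoxtr] -> 12 lines: zyjmr ggkx qwgaa nebx axb xoxtr uiz hjr qeh mdxg qem dof
Hunk 2: at line 2 remove [qwgaa] add [acocc,uozpv] -> 13 lines: zyjmr ggkx acocc uozpv nebx axb xoxtr uiz hjr qeh mdxg qem dof
Hunk 3: at line 7 remove [hjr] add [qetag,wiahc] -> 14 lines: zyjmr ggkx acocc uozpv nebx axb xoxtr uiz qetag wiahc qeh mdxg qem dof
Hunk 4: at line 7 remove [uiz,qetag] add [yuk] -> 13 lines: zyjmr ggkx acocc uozpv nebx axb xoxtr yuk wiahc qeh mdxg qem dof
Hunk 5: at line 7 remove [wiahc,qeh,mdxg] add [vni,xcvly] -> 12 lines: zyjmr ggkx acocc uozpv nebx axb xoxtr yuk vni xcvly qem dof
Hunk 6: at line 2 remove [uozpv,nebx] add [elnwa,azzne] -> 12 lines: zyjmr ggkx acocc elnwa azzne axb xoxtr yuk vni xcvly qem dof
Hunk 7: at line 1 remove [acocc] add [olc] -> 12 lines: zyjmr ggkx olc elnwa azzne axb xoxtr yuk vni xcvly qem dof
Final line count: 12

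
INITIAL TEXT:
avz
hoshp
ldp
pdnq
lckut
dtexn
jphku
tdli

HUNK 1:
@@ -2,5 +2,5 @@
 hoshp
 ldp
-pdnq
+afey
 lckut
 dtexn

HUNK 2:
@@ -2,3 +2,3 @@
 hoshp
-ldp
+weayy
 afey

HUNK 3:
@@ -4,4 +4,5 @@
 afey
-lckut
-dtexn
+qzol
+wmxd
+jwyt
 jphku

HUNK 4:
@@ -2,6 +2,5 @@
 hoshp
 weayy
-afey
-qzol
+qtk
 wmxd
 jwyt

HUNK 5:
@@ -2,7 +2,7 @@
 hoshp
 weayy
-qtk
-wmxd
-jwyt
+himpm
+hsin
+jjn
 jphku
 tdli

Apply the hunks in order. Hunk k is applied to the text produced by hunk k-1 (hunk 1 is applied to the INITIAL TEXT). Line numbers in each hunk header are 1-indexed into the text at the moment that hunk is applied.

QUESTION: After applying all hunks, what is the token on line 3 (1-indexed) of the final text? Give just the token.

Answer: weayy

Derivation:
Hunk 1: at line 2 remove [pdnq] add [afey] -> 8 lines: avz hoshp ldp afey lckut dtexn jphku tdli
Hunk 2: at line 2 remove [ldp] add [weayy] -> 8 lines: avz hoshp weayy afey lckut dtexn jphku tdli
Hunk 3: at line 4 remove [lckut,dtexn] add [qzol,wmxd,jwyt] -> 9 lines: avz hoshp weayy afey qzol wmxd jwyt jphku tdli
Hunk 4: at line 2 remove [afey,qzol] add [qtk] -> 8 lines: avz hoshp weayy qtk wmxd jwyt jphku tdli
Hunk 5: at line 2 remove [qtk,wmxd,jwyt] add [himpm,hsin,jjn] -> 8 lines: avz hoshp weayy himpm hsin jjn jphku tdli
Final line 3: weayy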